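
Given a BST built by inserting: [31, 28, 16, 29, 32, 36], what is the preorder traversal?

Tree insertion order: [31, 28, 16, 29, 32, 36]
Tree (level-order array): [31, 28, 32, 16, 29, None, 36]
Preorder traversal: [31, 28, 16, 29, 32, 36]


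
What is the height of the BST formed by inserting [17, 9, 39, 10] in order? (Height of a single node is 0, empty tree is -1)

Insertion order: [17, 9, 39, 10]
Tree (level-order array): [17, 9, 39, None, 10]
Compute height bottom-up (empty subtree = -1):
  height(10) = 1 + max(-1, -1) = 0
  height(9) = 1 + max(-1, 0) = 1
  height(39) = 1 + max(-1, -1) = 0
  height(17) = 1 + max(1, 0) = 2
Height = 2


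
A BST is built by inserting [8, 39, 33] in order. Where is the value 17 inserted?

Starting tree (level order): [8, None, 39, 33]
Insertion path: 8 -> 39 -> 33
Result: insert 17 as left child of 33
Final tree (level order): [8, None, 39, 33, None, 17]


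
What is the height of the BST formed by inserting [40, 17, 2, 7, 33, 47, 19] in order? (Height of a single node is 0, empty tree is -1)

Insertion order: [40, 17, 2, 7, 33, 47, 19]
Tree (level-order array): [40, 17, 47, 2, 33, None, None, None, 7, 19]
Compute height bottom-up (empty subtree = -1):
  height(7) = 1 + max(-1, -1) = 0
  height(2) = 1 + max(-1, 0) = 1
  height(19) = 1 + max(-1, -1) = 0
  height(33) = 1 + max(0, -1) = 1
  height(17) = 1 + max(1, 1) = 2
  height(47) = 1 + max(-1, -1) = 0
  height(40) = 1 + max(2, 0) = 3
Height = 3


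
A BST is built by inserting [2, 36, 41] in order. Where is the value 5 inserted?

Starting tree (level order): [2, None, 36, None, 41]
Insertion path: 2 -> 36
Result: insert 5 as left child of 36
Final tree (level order): [2, None, 36, 5, 41]


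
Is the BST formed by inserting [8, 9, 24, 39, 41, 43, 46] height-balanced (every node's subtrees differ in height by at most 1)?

Tree (level-order array): [8, None, 9, None, 24, None, 39, None, 41, None, 43, None, 46]
Definition: a tree is height-balanced if, at every node, |h(left) - h(right)| <= 1 (empty subtree has height -1).
Bottom-up per-node check:
  node 46: h_left=-1, h_right=-1, diff=0 [OK], height=0
  node 43: h_left=-1, h_right=0, diff=1 [OK], height=1
  node 41: h_left=-1, h_right=1, diff=2 [FAIL (|-1-1|=2 > 1)], height=2
  node 39: h_left=-1, h_right=2, diff=3 [FAIL (|-1-2|=3 > 1)], height=3
  node 24: h_left=-1, h_right=3, diff=4 [FAIL (|-1-3|=4 > 1)], height=4
  node 9: h_left=-1, h_right=4, diff=5 [FAIL (|-1-4|=5 > 1)], height=5
  node 8: h_left=-1, h_right=5, diff=6 [FAIL (|-1-5|=6 > 1)], height=6
Node 41 violates the condition: |-1 - 1| = 2 > 1.
Result: Not balanced


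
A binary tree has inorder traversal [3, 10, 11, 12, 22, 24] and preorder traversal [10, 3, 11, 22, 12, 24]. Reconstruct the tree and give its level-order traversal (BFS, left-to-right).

Inorder:  [3, 10, 11, 12, 22, 24]
Preorder: [10, 3, 11, 22, 12, 24]
Algorithm: preorder visits root first, so consume preorder in order;
for each root, split the current inorder slice at that value into
left-subtree inorder and right-subtree inorder, then recurse.
Recursive splits:
  root=10; inorder splits into left=[3], right=[11, 12, 22, 24]
  root=3; inorder splits into left=[], right=[]
  root=11; inorder splits into left=[], right=[12, 22, 24]
  root=22; inorder splits into left=[12], right=[24]
  root=12; inorder splits into left=[], right=[]
  root=24; inorder splits into left=[], right=[]
Reconstructed level-order: [10, 3, 11, 22, 12, 24]


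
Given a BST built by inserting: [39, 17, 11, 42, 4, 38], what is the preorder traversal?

Tree insertion order: [39, 17, 11, 42, 4, 38]
Tree (level-order array): [39, 17, 42, 11, 38, None, None, 4]
Preorder traversal: [39, 17, 11, 4, 38, 42]


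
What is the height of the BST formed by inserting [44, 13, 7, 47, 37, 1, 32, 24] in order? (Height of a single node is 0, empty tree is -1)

Insertion order: [44, 13, 7, 47, 37, 1, 32, 24]
Tree (level-order array): [44, 13, 47, 7, 37, None, None, 1, None, 32, None, None, None, 24]
Compute height bottom-up (empty subtree = -1):
  height(1) = 1 + max(-1, -1) = 0
  height(7) = 1 + max(0, -1) = 1
  height(24) = 1 + max(-1, -1) = 0
  height(32) = 1 + max(0, -1) = 1
  height(37) = 1 + max(1, -1) = 2
  height(13) = 1 + max(1, 2) = 3
  height(47) = 1 + max(-1, -1) = 0
  height(44) = 1 + max(3, 0) = 4
Height = 4


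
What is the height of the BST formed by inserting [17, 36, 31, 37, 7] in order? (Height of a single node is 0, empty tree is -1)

Insertion order: [17, 36, 31, 37, 7]
Tree (level-order array): [17, 7, 36, None, None, 31, 37]
Compute height bottom-up (empty subtree = -1):
  height(7) = 1 + max(-1, -1) = 0
  height(31) = 1 + max(-1, -1) = 0
  height(37) = 1 + max(-1, -1) = 0
  height(36) = 1 + max(0, 0) = 1
  height(17) = 1 + max(0, 1) = 2
Height = 2


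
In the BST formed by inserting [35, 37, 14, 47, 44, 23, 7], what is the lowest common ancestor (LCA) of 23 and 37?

Tree insertion order: [35, 37, 14, 47, 44, 23, 7]
Tree (level-order array): [35, 14, 37, 7, 23, None, 47, None, None, None, None, 44]
In a BST, the LCA of p=23, q=37 is the first node v on the
root-to-leaf path with p <= v <= q (go left if both < v, right if both > v).
Walk from root:
  at 35: 23 <= 35 <= 37, this is the LCA
LCA = 35


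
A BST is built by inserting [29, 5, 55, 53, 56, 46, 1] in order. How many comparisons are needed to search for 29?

Search path for 29: 29
Found: True
Comparisons: 1


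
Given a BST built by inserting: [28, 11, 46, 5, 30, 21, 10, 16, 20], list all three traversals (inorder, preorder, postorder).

Tree insertion order: [28, 11, 46, 5, 30, 21, 10, 16, 20]
Tree (level-order array): [28, 11, 46, 5, 21, 30, None, None, 10, 16, None, None, None, None, None, None, 20]
Inorder (L, root, R): [5, 10, 11, 16, 20, 21, 28, 30, 46]
Preorder (root, L, R): [28, 11, 5, 10, 21, 16, 20, 46, 30]
Postorder (L, R, root): [10, 5, 20, 16, 21, 11, 30, 46, 28]


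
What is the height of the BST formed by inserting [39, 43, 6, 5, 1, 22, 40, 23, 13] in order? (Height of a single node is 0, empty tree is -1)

Insertion order: [39, 43, 6, 5, 1, 22, 40, 23, 13]
Tree (level-order array): [39, 6, 43, 5, 22, 40, None, 1, None, 13, 23]
Compute height bottom-up (empty subtree = -1):
  height(1) = 1 + max(-1, -1) = 0
  height(5) = 1 + max(0, -1) = 1
  height(13) = 1 + max(-1, -1) = 0
  height(23) = 1 + max(-1, -1) = 0
  height(22) = 1 + max(0, 0) = 1
  height(6) = 1 + max(1, 1) = 2
  height(40) = 1 + max(-1, -1) = 0
  height(43) = 1 + max(0, -1) = 1
  height(39) = 1 + max(2, 1) = 3
Height = 3


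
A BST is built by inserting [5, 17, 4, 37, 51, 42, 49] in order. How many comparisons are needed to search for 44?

Search path for 44: 5 -> 17 -> 37 -> 51 -> 42 -> 49
Found: False
Comparisons: 6


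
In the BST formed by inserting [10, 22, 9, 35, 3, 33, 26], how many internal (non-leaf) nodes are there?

Tree built from: [10, 22, 9, 35, 3, 33, 26]
Tree (level-order array): [10, 9, 22, 3, None, None, 35, None, None, 33, None, 26]
Rule: An internal node has at least one child.
Per-node child counts:
  node 10: 2 child(ren)
  node 9: 1 child(ren)
  node 3: 0 child(ren)
  node 22: 1 child(ren)
  node 35: 1 child(ren)
  node 33: 1 child(ren)
  node 26: 0 child(ren)
Matching nodes: [10, 9, 22, 35, 33]
Count of internal (non-leaf) nodes: 5


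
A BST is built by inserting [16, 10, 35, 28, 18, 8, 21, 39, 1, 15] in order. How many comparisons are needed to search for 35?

Search path for 35: 16 -> 35
Found: True
Comparisons: 2


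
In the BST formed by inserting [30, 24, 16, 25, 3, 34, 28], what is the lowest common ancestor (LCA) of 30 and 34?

Tree insertion order: [30, 24, 16, 25, 3, 34, 28]
Tree (level-order array): [30, 24, 34, 16, 25, None, None, 3, None, None, 28]
In a BST, the LCA of p=30, q=34 is the first node v on the
root-to-leaf path with p <= v <= q (go left if both < v, right if both > v).
Walk from root:
  at 30: 30 <= 30 <= 34, this is the LCA
LCA = 30


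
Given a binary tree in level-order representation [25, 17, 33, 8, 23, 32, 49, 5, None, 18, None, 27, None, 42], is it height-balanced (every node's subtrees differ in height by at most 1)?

Tree (level-order array): [25, 17, 33, 8, 23, 32, 49, 5, None, 18, None, 27, None, 42]
Definition: a tree is height-balanced if, at every node, |h(left) - h(right)| <= 1 (empty subtree has height -1).
Bottom-up per-node check:
  node 5: h_left=-1, h_right=-1, diff=0 [OK], height=0
  node 8: h_left=0, h_right=-1, diff=1 [OK], height=1
  node 18: h_left=-1, h_right=-1, diff=0 [OK], height=0
  node 23: h_left=0, h_right=-1, diff=1 [OK], height=1
  node 17: h_left=1, h_right=1, diff=0 [OK], height=2
  node 27: h_left=-1, h_right=-1, diff=0 [OK], height=0
  node 32: h_left=0, h_right=-1, diff=1 [OK], height=1
  node 42: h_left=-1, h_right=-1, diff=0 [OK], height=0
  node 49: h_left=0, h_right=-1, diff=1 [OK], height=1
  node 33: h_left=1, h_right=1, diff=0 [OK], height=2
  node 25: h_left=2, h_right=2, diff=0 [OK], height=3
All nodes satisfy the balance condition.
Result: Balanced


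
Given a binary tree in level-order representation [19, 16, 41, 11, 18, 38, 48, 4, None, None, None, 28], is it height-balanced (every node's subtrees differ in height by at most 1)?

Tree (level-order array): [19, 16, 41, 11, 18, 38, 48, 4, None, None, None, 28]
Definition: a tree is height-balanced if, at every node, |h(left) - h(right)| <= 1 (empty subtree has height -1).
Bottom-up per-node check:
  node 4: h_left=-1, h_right=-1, diff=0 [OK], height=0
  node 11: h_left=0, h_right=-1, diff=1 [OK], height=1
  node 18: h_left=-1, h_right=-1, diff=0 [OK], height=0
  node 16: h_left=1, h_right=0, diff=1 [OK], height=2
  node 28: h_left=-1, h_right=-1, diff=0 [OK], height=0
  node 38: h_left=0, h_right=-1, diff=1 [OK], height=1
  node 48: h_left=-1, h_right=-1, diff=0 [OK], height=0
  node 41: h_left=1, h_right=0, diff=1 [OK], height=2
  node 19: h_left=2, h_right=2, diff=0 [OK], height=3
All nodes satisfy the balance condition.
Result: Balanced


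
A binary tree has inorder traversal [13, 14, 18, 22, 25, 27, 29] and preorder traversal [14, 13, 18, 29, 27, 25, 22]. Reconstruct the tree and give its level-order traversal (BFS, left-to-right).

Inorder:  [13, 14, 18, 22, 25, 27, 29]
Preorder: [14, 13, 18, 29, 27, 25, 22]
Algorithm: preorder visits root first, so consume preorder in order;
for each root, split the current inorder slice at that value into
left-subtree inorder and right-subtree inorder, then recurse.
Recursive splits:
  root=14; inorder splits into left=[13], right=[18, 22, 25, 27, 29]
  root=13; inorder splits into left=[], right=[]
  root=18; inorder splits into left=[], right=[22, 25, 27, 29]
  root=29; inorder splits into left=[22, 25, 27], right=[]
  root=27; inorder splits into left=[22, 25], right=[]
  root=25; inorder splits into left=[22], right=[]
  root=22; inorder splits into left=[], right=[]
Reconstructed level-order: [14, 13, 18, 29, 27, 25, 22]


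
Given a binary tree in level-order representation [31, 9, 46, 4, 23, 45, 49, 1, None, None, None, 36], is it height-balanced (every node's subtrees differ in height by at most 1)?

Tree (level-order array): [31, 9, 46, 4, 23, 45, 49, 1, None, None, None, 36]
Definition: a tree is height-balanced if, at every node, |h(left) - h(right)| <= 1 (empty subtree has height -1).
Bottom-up per-node check:
  node 1: h_left=-1, h_right=-1, diff=0 [OK], height=0
  node 4: h_left=0, h_right=-1, diff=1 [OK], height=1
  node 23: h_left=-1, h_right=-1, diff=0 [OK], height=0
  node 9: h_left=1, h_right=0, diff=1 [OK], height=2
  node 36: h_left=-1, h_right=-1, diff=0 [OK], height=0
  node 45: h_left=0, h_right=-1, diff=1 [OK], height=1
  node 49: h_left=-1, h_right=-1, diff=0 [OK], height=0
  node 46: h_left=1, h_right=0, diff=1 [OK], height=2
  node 31: h_left=2, h_right=2, diff=0 [OK], height=3
All nodes satisfy the balance condition.
Result: Balanced


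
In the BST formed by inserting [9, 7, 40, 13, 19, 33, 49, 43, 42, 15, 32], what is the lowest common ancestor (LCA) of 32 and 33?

Tree insertion order: [9, 7, 40, 13, 19, 33, 49, 43, 42, 15, 32]
Tree (level-order array): [9, 7, 40, None, None, 13, 49, None, 19, 43, None, 15, 33, 42, None, None, None, 32]
In a BST, the LCA of p=32, q=33 is the first node v on the
root-to-leaf path with p <= v <= q (go left if both < v, right if both > v).
Walk from root:
  at 9: both 32 and 33 > 9, go right
  at 40: both 32 and 33 < 40, go left
  at 13: both 32 and 33 > 13, go right
  at 19: both 32 and 33 > 19, go right
  at 33: 32 <= 33 <= 33, this is the LCA
LCA = 33


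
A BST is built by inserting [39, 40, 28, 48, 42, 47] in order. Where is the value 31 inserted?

Starting tree (level order): [39, 28, 40, None, None, None, 48, 42, None, None, 47]
Insertion path: 39 -> 28
Result: insert 31 as right child of 28
Final tree (level order): [39, 28, 40, None, 31, None, 48, None, None, 42, None, None, 47]


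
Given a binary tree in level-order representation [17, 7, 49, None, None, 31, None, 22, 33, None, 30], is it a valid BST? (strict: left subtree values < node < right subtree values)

Level-order array: [17, 7, 49, None, None, 31, None, 22, 33, None, 30]
Validate using subtree bounds (lo, hi): at each node, require lo < value < hi,
then recurse left with hi=value and right with lo=value.
Preorder trace (stopping at first violation):
  at node 17 with bounds (-inf, +inf): OK
  at node 7 with bounds (-inf, 17): OK
  at node 49 with bounds (17, +inf): OK
  at node 31 with bounds (17, 49): OK
  at node 22 with bounds (17, 31): OK
  at node 30 with bounds (22, 31): OK
  at node 33 with bounds (31, 49): OK
No violation found at any node.
Result: Valid BST


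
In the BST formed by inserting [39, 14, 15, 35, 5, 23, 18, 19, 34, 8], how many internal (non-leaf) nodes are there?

Tree built from: [39, 14, 15, 35, 5, 23, 18, 19, 34, 8]
Tree (level-order array): [39, 14, None, 5, 15, None, 8, None, 35, None, None, 23, None, 18, 34, None, 19]
Rule: An internal node has at least one child.
Per-node child counts:
  node 39: 1 child(ren)
  node 14: 2 child(ren)
  node 5: 1 child(ren)
  node 8: 0 child(ren)
  node 15: 1 child(ren)
  node 35: 1 child(ren)
  node 23: 2 child(ren)
  node 18: 1 child(ren)
  node 19: 0 child(ren)
  node 34: 0 child(ren)
Matching nodes: [39, 14, 5, 15, 35, 23, 18]
Count of internal (non-leaf) nodes: 7


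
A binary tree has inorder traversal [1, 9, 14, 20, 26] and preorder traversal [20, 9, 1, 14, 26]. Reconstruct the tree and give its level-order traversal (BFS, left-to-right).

Inorder:  [1, 9, 14, 20, 26]
Preorder: [20, 9, 1, 14, 26]
Algorithm: preorder visits root first, so consume preorder in order;
for each root, split the current inorder slice at that value into
left-subtree inorder and right-subtree inorder, then recurse.
Recursive splits:
  root=20; inorder splits into left=[1, 9, 14], right=[26]
  root=9; inorder splits into left=[1], right=[14]
  root=1; inorder splits into left=[], right=[]
  root=14; inorder splits into left=[], right=[]
  root=26; inorder splits into left=[], right=[]
Reconstructed level-order: [20, 9, 26, 1, 14]


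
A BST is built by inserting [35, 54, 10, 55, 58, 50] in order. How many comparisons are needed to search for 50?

Search path for 50: 35 -> 54 -> 50
Found: True
Comparisons: 3


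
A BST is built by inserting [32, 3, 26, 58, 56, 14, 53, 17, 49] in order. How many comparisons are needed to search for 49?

Search path for 49: 32 -> 58 -> 56 -> 53 -> 49
Found: True
Comparisons: 5


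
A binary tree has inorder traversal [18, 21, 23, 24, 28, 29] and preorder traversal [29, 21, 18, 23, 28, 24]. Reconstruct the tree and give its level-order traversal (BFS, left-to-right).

Inorder:  [18, 21, 23, 24, 28, 29]
Preorder: [29, 21, 18, 23, 28, 24]
Algorithm: preorder visits root first, so consume preorder in order;
for each root, split the current inorder slice at that value into
left-subtree inorder and right-subtree inorder, then recurse.
Recursive splits:
  root=29; inorder splits into left=[18, 21, 23, 24, 28], right=[]
  root=21; inorder splits into left=[18], right=[23, 24, 28]
  root=18; inorder splits into left=[], right=[]
  root=23; inorder splits into left=[], right=[24, 28]
  root=28; inorder splits into left=[24], right=[]
  root=24; inorder splits into left=[], right=[]
Reconstructed level-order: [29, 21, 18, 23, 28, 24]


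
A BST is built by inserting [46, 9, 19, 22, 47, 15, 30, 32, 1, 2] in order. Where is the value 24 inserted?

Starting tree (level order): [46, 9, 47, 1, 19, None, None, None, 2, 15, 22, None, None, None, None, None, 30, None, 32]
Insertion path: 46 -> 9 -> 19 -> 22 -> 30
Result: insert 24 as left child of 30
Final tree (level order): [46, 9, 47, 1, 19, None, None, None, 2, 15, 22, None, None, None, None, None, 30, 24, 32]


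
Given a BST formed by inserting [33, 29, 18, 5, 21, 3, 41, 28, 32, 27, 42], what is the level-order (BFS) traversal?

Tree insertion order: [33, 29, 18, 5, 21, 3, 41, 28, 32, 27, 42]
Tree (level-order array): [33, 29, 41, 18, 32, None, 42, 5, 21, None, None, None, None, 3, None, None, 28, None, None, 27]
BFS from the root, enqueuing left then right child of each popped node:
  queue [33] -> pop 33, enqueue [29, 41], visited so far: [33]
  queue [29, 41] -> pop 29, enqueue [18, 32], visited so far: [33, 29]
  queue [41, 18, 32] -> pop 41, enqueue [42], visited so far: [33, 29, 41]
  queue [18, 32, 42] -> pop 18, enqueue [5, 21], visited so far: [33, 29, 41, 18]
  queue [32, 42, 5, 21] -> pop 32, enqueue [none], visited so far: [33, 29, 41, 18, 32]
  queue [42, 5, 21] -> pop 42, enqueue [none], visited so far: [33, 29, 41, 18, 32, 42]
  queue [5, 21] -> pop 5, enqueue [3], visited so far: [33, 29, 41, 18, 32, 42, 5]
  queue [21, 3] -> pop 21, enqueue [28], visited so far: [33, 29, 41, 18, 32, 42, 5, 21]
  queue [3, 28] -> pop 3, enqueue [none], visited so far: [33, 29, 41, 18, 32, 42, 5, 21, 3]
  queue [28] -> pop 28, enqueue [27], visited so far: [33, 29, 41, 18, 32, 42, 5, 21, 3, 28]
  queue [27] -> pop 27, enqueue [none], visited so far: [33, 29, 41, 18, 32, 42, 5, 21, 3, 28, 27]
Result: [33, 29, 41, 18, 32, 42, 5, 21, 3, 28, 27]


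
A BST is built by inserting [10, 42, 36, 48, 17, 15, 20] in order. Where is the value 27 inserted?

Starting tree (level order): [10, None, 42, 36, 48, 17, None, None, None, 15, 20]
Insertion path: 10 -> 42 -> 36 -> 17 -> 20
Result: insert 27 as right child of 20
Final tree (level order): [10, None, 42, 36, 48, 17, None, None, None, 15, 20, None, None, None, 27]


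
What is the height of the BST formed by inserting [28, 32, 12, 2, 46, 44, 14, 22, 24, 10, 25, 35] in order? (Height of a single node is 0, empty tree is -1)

Insertion order: [28, 32, 12, 2, 46, 44, 14, 22, 24, 10, 25, 35]
Tree (level-order array): [28, 12, 32, 2, 14, None, 46, None, 10, None, 22, 44, None, None, None, None, 24, 35, None, None, 25]
Compute height bottom-up (empty subtree = -1):
  height(10) = 1 + max(-1, -1) = 0
  height(2) = 1 + max(-1, 0) = 1
  height(25) = 1 + max(-1, -1) = 0
  height(24) = 1 + max(-1, 0) = 1
  height(22) = 1 + max(-1, 1) = 2
  height(14) = 1 + max(-1, 2) = 3
  height(12) = 1 + max(1, 3) = 4
  height(35) = 1 + max(-1, -1) = 0
  height(44) = 1 + max(0, -1) = 1
  height(46) = 1 + max(1, -1) = 2
  height(32) = 1 + max(-1, 2) = 3
  height(28) = 1 + max(4, 3) = 5
Height = 5


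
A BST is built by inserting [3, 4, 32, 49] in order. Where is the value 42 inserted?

Starting tree (level order): [3, None, 4, None, 32, None, 49]
Insertion path: 3 -> 4 -> 32 -> 49
Result: insert 42 as left child of 49
Final tree (level order): [3, None, 4, None, 32, None, 49, 42]


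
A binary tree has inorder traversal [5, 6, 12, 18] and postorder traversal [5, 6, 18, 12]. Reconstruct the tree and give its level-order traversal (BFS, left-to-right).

Inorder:   [5, 6, 12, 18]
Postorder: [5, 6, 18, 12]
Algorithm: postorder visits root last, so walk postorder right-to-left;
each value is the root of the current inorder slice — split it at that
value, recurse on the right subtree first, then the left.
Recursive splits:
  root=12; inorder splits into left=[5, 6], right=[18]
  root=18; inorder splits into left=[], right=[]
  root=6; inorder splits into left=[5], right=[]
  root=5; inorder splits into left=[], right=[]
Reconstructed level-order: [12, 6, 18, 5]


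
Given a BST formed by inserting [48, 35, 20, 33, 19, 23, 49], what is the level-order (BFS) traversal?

Tree insertion order: [48, 35, 20, 33, 19, 23, 49]
Tree (level-order array): [48, 35, 49, 20, None, None, None, 19, 33, None, None, 23]
BFS from the root, enqueuing left then right child of each popped node:
  queue [48] -> pop 48, enqueue [35, 49], visited so far: [48]
  queue [35, 49] -> pop 35, enqueue [20], visited so far: [48, 35]
  queue [49, 20] -> pop 49, enqueue [none], visited so far: [48, 35, 49]
  queue [20] -> pop 20, enqueue [19, 33], visited so far: [48, 35, 49, 20]
  queue [19, 33] -> pop 19, enqueue [none], visited so far: [48, 35, 49, 20, 19]
  queue [33] -> pop 33, enqueue [23], visited so far: [48, 35, 49, 20, 19, 33]
  queue [23] -> pop 23, enqueue [none], visited so far: [48, 35, 49, 20, 19, 33, 23]
Result: [48, 35, 49, 20, 19, 33, 23]


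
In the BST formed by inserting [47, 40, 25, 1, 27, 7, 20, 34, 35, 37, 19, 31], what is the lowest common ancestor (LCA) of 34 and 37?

Tree insertion order: [47, 40, 25, 1, 27, 7, 20, 34, 35, 37, 19, 31]
Tree (level-order array): [47, 40, None, 25, None, 1, 27, None, 7, None, 34, None, 20, 31, 35, 19, None, None, None, None, 37]
In a BST, the LCA of p=34, q=37 is the first node v on the
root-to-leaf path with p <= v <= q (go left if both < v, right if both > v).
Walk from root:
  at 47: both 34 and 37 < 47, go left
  at 40: both 34 and 37 < 40, go left
  at 25: both 34 and 37 > 25, go right
  at 27: both 34 and 37 > 27, go right
  at 34: 34 <= 34 <= 37, this is the LCA
LCA = 34


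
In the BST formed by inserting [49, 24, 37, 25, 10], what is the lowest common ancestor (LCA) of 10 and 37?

Tree insertion order: [49, 24, 37, 25, 10]
Tree (level-order array): [49, 24, None, 10, 37, None, None, 25]
In a BST, the LCA of p=10, q=37 is the first node v on the
root-to-leaf path with p <= v <= q (go left if both < v, right if both > v).
Walk from root:
  at 49: both 10 and 37 < 49, go left
  at 24: 10 <= 24 <= 37, this is the LCA
LCA = 24


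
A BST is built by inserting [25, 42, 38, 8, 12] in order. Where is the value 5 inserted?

Starting tree (level order): [25, 8, 42, None, 12, 38]
Insertion path: 25 -> 8
Result: insert 5 as left child of 8
Final tree (level order): [25, 8, 42, 5, 12, 38]


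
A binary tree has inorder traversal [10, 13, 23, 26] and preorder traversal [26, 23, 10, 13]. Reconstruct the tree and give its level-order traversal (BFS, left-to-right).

Inorder:  [10, 13, 23, 26]
Preorder: [26, 23, 10, 13]
Algorithm: preorder visits root first, so consume preorder in order;
for each root, split the current inorder slice at that value into
left-subtree inorder and right-subtree inorder, then recurse.
Recursive splits:
  root=26; inorder splits into left=[10, 13, 23], right=[]
  root=23; inorder splits into left=[10, 13], right=[]
  root=10; inorder splits into left=[], right=[13]
  root=13; inorder splits into left=[], right=[]
Reconstructed level-order: [26, 23, 10, 13]


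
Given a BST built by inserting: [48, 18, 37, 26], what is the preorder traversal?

Tree insertion order: [48, 18, 37, 26]
Tree (level-order array): [48, 18, None, None, 37, 26]
Preorder traversal: [48, 18, 37, 26]


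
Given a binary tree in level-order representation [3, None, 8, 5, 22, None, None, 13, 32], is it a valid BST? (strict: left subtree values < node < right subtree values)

Level-order array: [3, None, 8, 5, 22, None, None, 13, 32]
Validate using subtree bounds (lo, hi): at each node, require lo < value < hi,
then recurse left with hi=value and right with lo=value.
Preorder trace (stopping at first violation):
  at node 3 with bounds (-inf, +inf): OK
  at node 8 with bounds (3, +inf): OK
  at node 5 with bounds (3, 8): OK
  at node 22 with bounds (8, +inf): OK
  at node 13 with bounds (8, 22): OK
  at node 32 with bounds (22, +inf): OK
No violation found at any node.
Result: Valid BST


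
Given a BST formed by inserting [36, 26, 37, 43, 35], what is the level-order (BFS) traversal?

Tree insertion order: [36, 26, 37, 43, 35]
Tree (level-order array): [36, 26, 37, None, 35, None, 43]
BFS from the root, enqueuing left then right child of each popped node:
  queue [36] -> pop 36, enqueue [26, 37], visited so far: [36]
  queue [26, 37] -> pop 26, enqueue [35], visited so far: [36, 26]
  queue [37, 35] -> pop 37, enqueue [43], visited so far: [36, 26, 37]
  queue [35, 43] -> pop 35, enqueue [none], visited so far: [36, 26, 37, 35]
  queue [43] -> pop 43, enqueue [none], visited so far: [36, 26, 37, 35, 43]
Result: [36, 26, 37, 35, 43]


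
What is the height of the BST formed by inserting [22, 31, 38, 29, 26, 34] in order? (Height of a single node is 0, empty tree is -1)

Insertion order: [22, 31, 38, 29, 26, 34]
Tree (level-order array): [22, None, 31, 29, 38, 26, None, 34]
Compute height bottom-up (empty subtree = -1):
  height(26) = 1 + max(-1, -1) = 0
  height(29) = 1 + max(0, -1) = 1
  height(34) = 1 + max(-1, -1) = 0
  height(38) = 1 + max(0, -1) = 1
  height(31) = 1 + max(1, 1) = 2
  height(22) = 1 + max(-1, 2) = 3
Height = 3


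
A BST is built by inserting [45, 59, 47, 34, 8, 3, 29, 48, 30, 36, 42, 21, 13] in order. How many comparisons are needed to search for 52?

Search path for 52: 45 -> 59 -> 47 -> 48
Found: False
Comparisons: 4


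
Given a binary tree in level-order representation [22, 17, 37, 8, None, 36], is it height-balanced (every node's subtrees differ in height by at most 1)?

Tree (level-order array): [22, 17, 37, 8, None, 36]
Definition: a tree is height-balanced if, at every node, |h(left) - h(right)| <= 1 (empty subtree has height -1).
Bottom-up per-node check:
  node 8: h_left=-1, h_right=-1, diff=0 [OK], height=0
  node 17: h_left=0, h_right=-1, diff=1 [OK], height=1
  node 36: h_left=-1, h_right=-1, diff=0 [OK], height=0
  node 37: h_left=0, h_right=-1, diff=1 [OK], height=1
  node 22: h_left=1, h_right=1, diff=0 [OK], height=2
All nodes satisfy the balance condition.
Result: Balanced


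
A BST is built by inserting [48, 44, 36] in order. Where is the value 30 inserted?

Starting tree (level order): [48, 44, None, 36]
Insertion path: 48 -> 44 -> 36
Result: insert 30 as left child of 36
Final tree (level order): [48, 44, None, 36, None, 30]


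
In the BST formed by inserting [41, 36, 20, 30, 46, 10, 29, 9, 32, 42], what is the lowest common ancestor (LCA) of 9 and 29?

Tree insertion order: [41, 36, 20, 30, 46, 10, 29, 9, 32, 42]
Tree (level-order array): [41, 36, 46, 20, None, 42, None, 10, 30, None, None, 9, None, 29, 32]
In a BST, the LCA of p=9, q=29 is the first node v on the
root-to-leaf path with p <= v <= q (go left if both < v, right if both > v).
Walk from root:
  at 41: both 9 and 29 < 41, go left
  at 36: both 9 and 29 < 36, go left
  at 20: 9 <= 20 <= 29, this is the LCA
LCA = 20


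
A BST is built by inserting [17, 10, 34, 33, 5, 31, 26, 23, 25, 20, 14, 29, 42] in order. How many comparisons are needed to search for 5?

Search path for 5: 17 -> 10 -> 5
Found: True
Comparisons: 3


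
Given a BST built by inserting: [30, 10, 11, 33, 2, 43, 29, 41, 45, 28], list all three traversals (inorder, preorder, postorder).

Tree insertion order: [30, 10, 11, 33, 2, 43, 29, 41, 45, 28]
Tree (level-order array): [30, 10, 33, 2, 11, None, 43, None, None, None, 29, 41, 45, 28]
Inorder (L, root, R): [2, 10, 11, 28, 29, 30, 33, 41, 43, 45]
Preorder (root, L, R): [30, 10, 2, 11, 29, 28, 33, 43, 41, 45]
Postorder (L, R, root): [2, 28, 29, 11, 10, 41, 45, 43, 33, 30]


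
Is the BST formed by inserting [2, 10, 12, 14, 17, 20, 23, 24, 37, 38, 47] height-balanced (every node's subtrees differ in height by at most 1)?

Tree (level-order array): [2, None, 10, None, 12, None, 14, None, 17, None, 20, None, 23, None, 24, None, 37, None, 38, None, 47]
Definition: a tree is height-balanced if, at every node, |h(left) - h(right)| <= 1 (empty subtree has height -1).
Bottom-up per-node check:
  node 47: h_left=-1, h_right=-1, diff=0 [OK], height=0
  node 38: h_left=-1, h_right=0, diff=1 [OK], height=1
  node 37: h_left=-1, h_right=1, diff=2 [FAIL (|-1-1|=2 > 1)], height=2
  node 24: h_left=-1, h_right=2, diff=3 [FAIL (|-1-2|=3 > 1)], height=3
  node 23: h_left=-1, h_right=3, diff=4 [FAIL (|-1-3|=4 > 1)], height=4
  node 20: h_left=-1, h_right=4, diff=5 [FAIL (|-1-4|=5 > 1)], height=5
  node 17: h_left=-1, h_right=5, diff=6 [FAIL (|-1-5|=6 > 1)], height=6
  node 14: h_left=-1, h_right=6, diff=7 [FAIL (|-1-6|=7 > 1)], height=7
  node 12: h_left=-1, h_right=7, diff=8 [FAIL (|-1-7|=8 > 1)], height=8
  node 10: h_left=-1, h_right=8, diff=9 [FAIL (|-1-8|=9 > 1)], height=9
  node 2: h_left=-1, h_right=9, diff=10 [FAIL (|-1-9|=10 > 1)], height=10
Node 37 violates the condition: |-1 - 1| = 2 > 1.
Result: Not balanced


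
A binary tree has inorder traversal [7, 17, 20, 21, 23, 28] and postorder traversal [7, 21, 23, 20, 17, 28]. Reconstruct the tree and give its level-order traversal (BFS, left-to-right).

Inorder:   [7, 17, 20, 21, 23, 28]
Postorder: [7, 21, 23, 20, 17, 28]
Algorithm: postorder visits root last, so walk postorder right-to-left;
each value is the root of the current inorder slice — split it at that
value, recurse on the right subtree first, then the left.
Recursive splits:
  root=28; inorder splits into left=[7, 17, 20, 21, 23], right=[]
  root=17; inorder splits into left=[7], right=[20, 21, 23]
  root=20; inorder splits into left=[], right=[21, 23]
  root=23; inorder splits into left=[21], right=[]
  root=21; inorder splits into left=[], right=[]
  root=7; inorder splits into left=[], right=[]
Reconstructed level-order: [28, 17, 7, 20, 23, 21]


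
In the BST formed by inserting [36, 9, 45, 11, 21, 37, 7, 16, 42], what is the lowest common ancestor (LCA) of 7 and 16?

Tree insertion order: [36, 9, 45, 11, 21, 37, 7, 16, 42]
Tree (level-order array): [36, 9, 45, 7, 11, 37, None, None, None, None, 21, None, 42, 16]
In a BST, the LCA of p=7, q=16 is the first node v on the
root-to-leaf path with p <= v <= q (go left if both < v, right if both > v).
Walk from root:
  at 36: both 7 and 16 < 36, go left
  at 9: 7 <= 9 <= 16, this is the LCA
LCA = 9


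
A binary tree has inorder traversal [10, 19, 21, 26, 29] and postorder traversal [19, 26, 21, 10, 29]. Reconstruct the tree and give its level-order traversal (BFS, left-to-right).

Inorder:   [10, 19, 21, 26, 29]
Postorder: [19, 26, 21, 10, 29]
Algorithm: postorder visits root last, so walk postorder right-to-left;
each value is the root of the current inorder slice — split it at that
value, recurse on the right subtree first, then the left.
Recursive splits:
  root=29; inorder splits into left=[10, 19, 21, 26], right=[]
  root=10; inorder splits into left=[], right=[19, 21, 26]
  root=21; inorder splits into left=[19], right=[26]
  root=26; inorder splits into left=[], right=[]
  root=19; inorder splits into left=[], right=[]
Reconstructed level-order: [29, 10, 21, 19, 26]


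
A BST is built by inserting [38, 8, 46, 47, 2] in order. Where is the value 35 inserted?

Starting tree (level order): [38, 8, 46, 2, None, None, 47]
Insertion path: 38 -> 8
Result: insert 35 as right child of 8
Final tree (level order): [38, 8, 46, 2, 35, None, 47]


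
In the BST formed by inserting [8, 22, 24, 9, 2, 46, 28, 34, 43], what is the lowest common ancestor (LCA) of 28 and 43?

Tree insertion order: [8, 22, 24, 9, 2, 46, 28, 34, 43]
Tree (level-order array): [8, 2, 22, None, None, 9, 24, None, None, None, 46, 28, None, None, 34, None, 43]
In a BST, the LCA of p=28, q=43 is the first node v on the
root-to-leaf path with p <= v <= q (go left if both < v, right if both > v).
Walk from root:
  at 8: both 28 and 43 > 8, go right
  at 22: both 28 and 43 > 22, go right
  at 24: both 28 and 43 > 24, go right
  at 46: both 28 and 43 < 46, go left
  at 28: 28 <= 28 <= 43, this is the LCA
LCA = 28


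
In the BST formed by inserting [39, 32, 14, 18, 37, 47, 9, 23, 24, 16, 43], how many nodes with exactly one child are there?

Tree built from: [39, 32, 14, 18, 37, 47, 9, 23, 24, 16, 43]
Tree (level-order array): [39, 32, 47, 14, 37, 43, None, 9, 18, None, None, None, None, None, None, 16, 23, None, None, None, 24]
Rule: These are nodes with exactly 1 non-null child.
Per-node child counts:
  node 39: 2 child(ren)
  node 32: 2 child(ren)
  node 14: 2 child(ren)
  node 9: 0 child(ren)
  node 18: 2 child(ren)
  node 16: 0 child(ren)
  node 23: 1 child(ren)
  node 24: 0 child(ren)
  node 37: 0 child(ren)
  node 47: 1 child(ren)
  node 43: 0 child(ren)
Matching nodes: [23, 47]
Count of nodes with exactly one child: 2


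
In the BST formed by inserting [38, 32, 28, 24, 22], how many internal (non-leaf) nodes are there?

Tree built from: [38, 32, 28, 24, 22]
Tree (level-order array): [38, 32, None, 28, None, 24, None, 22]
Rule: An internal node has at least one child.
Per-node child counts:
  node 38: 1 child(ren)
  node 32: 1 child(ren)
  node 28: 1 child(ren)
  node 24: 1 child(ren)
  node 22: 0 child(ren)
Matching nodes: [38, 32, 28, 24]
Count of internal (non-leaf) nodes: 4


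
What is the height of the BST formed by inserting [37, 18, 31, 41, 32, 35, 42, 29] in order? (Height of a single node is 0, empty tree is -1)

Insertion order: [37, 18, 31, 41, 32, 35, 42, 29]
Tree (level-order array): [37, 18, 41, None, 31, None, 42, 29, 32, None, None, None, None, None, 35]
Compute height bottom-up (empty subtree = -1):
  height(29) = 1 + max(-1, -1) = 0
  height(35) = 1 + max(-1, -1) = 0
  height(32) = 1 + max(-1, 0) = 1
  height(31) = 1 + max(0, 1) = 2
  height(18) = 1 + max(-1, 2) = 3
  height(42) = 1 + max(-1, -1) = 0
  height(41) = 1 + max(-1, 0) = 1
  height(37) = 1 + max(3, 1) = 4
Height = 4


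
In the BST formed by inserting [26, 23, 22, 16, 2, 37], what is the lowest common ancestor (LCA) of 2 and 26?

Tree insertion order: [26, 23, 22, 16, 2, 37]
Tree (level-order array): [26, 23, 37, 22, None, None, None, 16, None, 2]
In a BST, the LCA of p=2, q=26 is the first node v on the
root-to-leaf path with p <= v <= q (go left if both < v, right if both > v).
Walk from root:
  at 26: 2 <= 26 <= 26, this is the LCA
LCA = 26


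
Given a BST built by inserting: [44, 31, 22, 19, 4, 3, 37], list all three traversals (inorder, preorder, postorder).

Tree insertion order: [44, 31, 22, 19, 4, 3, 37]
Tree (level-order array): [44, 31, None, 22, 37, 19, None, None, None, 4, None, 3]
Inorder (L, root, R): [3, 4, 19, 22, 31, 37, 44]
Preorder (root, L, R): [44, 31, 22, 19, 4, 3, 37]
Postorder (L, R, root): [3, 4, 19, 22, 37, 31, 44]


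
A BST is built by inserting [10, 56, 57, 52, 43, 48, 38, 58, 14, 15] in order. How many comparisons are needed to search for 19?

Search path for 19: 10 -> 56 -> 52 -> 43 -> 38 -> 14 -> 15
Found: False
Comparisons: 7


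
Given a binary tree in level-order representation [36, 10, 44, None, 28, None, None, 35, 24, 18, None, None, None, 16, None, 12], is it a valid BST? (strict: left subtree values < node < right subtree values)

Level-order array: [36, 10, 44, None, 28, None, None, 35, 24, 18, None, None, None, 16, None, 12]
Validate using subtree bounds (lo, hi): at each node, require lo < value < hi,
then recurse left with hi=value and right with lo=value.
Preorder trace (stopping at first violation):
  at node 36 with bounds (-inf, +inf): OK
  at node 10 with bounds (-inf, 36): OK
  at node 28 with bounds (10, 36): OK
  at node 35 with bounds (10, 28): VIOLATION
Node 35 violates its bound: not (10 < 35 < 28).
Result: Not a valid BST


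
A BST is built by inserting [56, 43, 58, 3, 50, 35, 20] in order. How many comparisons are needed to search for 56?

Search path for 56: 56
Found: True
Comparisons: 1


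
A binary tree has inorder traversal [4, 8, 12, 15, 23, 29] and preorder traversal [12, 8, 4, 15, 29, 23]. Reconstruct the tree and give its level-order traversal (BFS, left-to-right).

Inorder:  [4, 8, 12, 15, 23, 29]
Preorder: [12, 8, 4, 15, 29, 23]
Algorithm: preorder visits root first, so consume preorder in order;
for each root, split the current inorder slice at that value into
left-subtree inorder and right-subtree inorder, then recurse.
Recursive splits:
  root=12; inorder splits into left=[4, 8], right=[15, 23, 29]
  root=8; inorder splits into left=[4], right=[]
  root=4; inorder splits into left=[], right=[]
  root=15; inorder splits into left=[], right=[23, 29]
  root=29; inorder splits into left=[23], right=[]
  root=23; inorder splits into left=[], right=[]
Reconstructed level-order: [12, 8, 15, 4, 29, 23]


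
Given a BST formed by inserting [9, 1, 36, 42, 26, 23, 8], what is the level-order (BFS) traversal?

Tree insertion order: [9, 1, 36, 42, 26, 23, 8]
Tree (level-order array): [9, 1, 36, None, 8, 26, 42, None, None, 23]
BFS from the root, enqueuing left then right child of each popped node:
  queue [9] -> pop 9, enqueue [1, 36], visited so far: [9]
  queue [1, 36] -> pop 1, enqueue [8], visited so far: [9, 1]
  queue [36, 8] -> pop 36, enqueue [26, 42], visited so far: [9, 1, 36]
  queue [8, 26, 42] -> pop 8, enqueue [none], visited so far: [9, 1, 36, 8]
  queue [26, 42] -> pop 26, enqueue [23], visited so far: [9, 1, 36, 8, 26]
  queue [42, 23] -> pop 42, enqueue [none], visited so far: [9, 1, 36, 8, 26, 42]
  queue [23] -> pop 23, enqueue [none], visited so far: [9, 1, 36, 8, 26, 42, 23]
Result: [9, 1, 36, 8, 26, 42, 23]


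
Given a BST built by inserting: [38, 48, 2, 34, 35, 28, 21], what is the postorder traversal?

Tree insertion order: [38, 48, 2, 34, 35, 28, 21]
Tree (level-order array): [38, 2, 48, None, 34, None, None, 28, 35, 21]
Postorder traversal: [21, 28, 35, 34, 2, 48, 38]


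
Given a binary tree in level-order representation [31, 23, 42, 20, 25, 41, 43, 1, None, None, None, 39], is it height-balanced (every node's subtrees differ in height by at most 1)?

Tree (level-order array): [31, 23, 42, 20, 25, 41, 43, 1, None, None, None, 39]
Definition: a tree is height-balanced if, at every node, |h(left) - h(right)| <= 1 (empty subtree has height -1).
Bottom-up per-node check:
  node 1: h_left=-1, h_right=-1, diff=0 [OK], height=0
  node 20: h_left=0, h_right=-1, diff=1 [OK], height=1
  node 25: h_left=-1, h_right=-1, diff=0 [OK], height=0
  node 23: h_left=1, h_right=0, diff=1 [OK], height=2
  node 39: h_left=-1, h_right=-1, diff=0 [OK], height=0
  node 41: h_left=0, h_right=-1, diff=1 [OK], height=1
  node 43: h_left=-1, h_right=-1, diff=0 [OK], height=0
  node 42: h_left=1, h_right=0, diff=1 [OK], height=2
  node 31: h_left=2, h_right=2, diff=0 [OK], height=3
All nodes satisfy the balance condition.
Result: Balanced


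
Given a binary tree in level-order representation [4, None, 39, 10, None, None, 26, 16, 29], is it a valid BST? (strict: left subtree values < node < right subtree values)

Level-order array: [4, None, 39, 10, None, None, 26, 16, 29]
Validate using subtree bounds (lo, hi): at each node, require lo < value < hi,
then recurse left with hi=value and right with lo=value.
Preorder trace (stopping at first violation):
  at node 4 with bounds (-inf, +inf): OK
  at node 39 with bounds (4, +inf): OK
  at node 10 with bounds (4, 39): OK
  at node 26 with bounds (10, 39): OK
  at node 16 with bounds (10, 26): OK
  at node 29 with bounds (26, 39): OK
No violation found at any node.
Result: Valid BST


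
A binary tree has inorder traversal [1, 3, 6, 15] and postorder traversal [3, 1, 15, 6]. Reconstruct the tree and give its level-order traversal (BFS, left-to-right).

Inorder:   [1, 3, 6, 15]
Postorder: [3, 1, 15, 6]
Algorithm: postorder visits root last, so walk postorder right-to-left;
each value is the root of the current inorder slice — split it at that
value, recurse on the right subtree first, then the left.
Recursive splits:
  root=6; inorder splits into left=[1, 3], right=[15]
  root=15; inorder splits into left=[], right=[]
  root=1; inorder splits into left=[], right=[3]
  root=3; inorder splits into left=[], right=[]
Reconstructed level-order: [6, 1, 15, 3]
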